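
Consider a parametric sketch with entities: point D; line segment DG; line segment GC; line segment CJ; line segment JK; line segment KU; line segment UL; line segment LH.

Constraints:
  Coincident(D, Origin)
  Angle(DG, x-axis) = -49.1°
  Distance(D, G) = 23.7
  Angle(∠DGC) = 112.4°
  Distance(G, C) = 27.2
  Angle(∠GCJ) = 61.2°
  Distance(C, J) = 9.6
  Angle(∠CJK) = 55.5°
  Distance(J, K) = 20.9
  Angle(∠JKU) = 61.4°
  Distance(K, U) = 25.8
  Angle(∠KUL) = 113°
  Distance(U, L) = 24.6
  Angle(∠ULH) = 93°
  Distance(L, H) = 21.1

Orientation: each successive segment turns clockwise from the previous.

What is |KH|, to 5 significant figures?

35.885

D is at the origin; DG runs at -49.1° with length 23.7, so G = (15.517, -17.914). ∠DGC = 112.4° gives GC at -116.70° from the x-axis; with |GC| = 27.2, C = (3.2959, -42.213). ∠GCJ = 61.2° gives CJ at 124.50° from the x-axis; with |CJ| = 9.6, J = (-2.1416, -34.302). ∠CJK = 55.5° gives JK at 0.0000° from the x-axis; with |JK| = 20.9, K = (18.758, -34.302). ∠JKU = 61.4° gives KU at -118.60° from the x-axis; with |KU| = 25.8, U = (6.4081, -56.954). ∠KUL = 113.0° gives UL at 174.40° from the x-axis; with |UL| = 24.6, L = (-18.074, -54.553). ∠ULH = 93.0° gives LH at 87.400° from the x-axis; with |LH| = 21.1, H = (-17.117, -33.475). Then |KH| = |H − K| = 35.885.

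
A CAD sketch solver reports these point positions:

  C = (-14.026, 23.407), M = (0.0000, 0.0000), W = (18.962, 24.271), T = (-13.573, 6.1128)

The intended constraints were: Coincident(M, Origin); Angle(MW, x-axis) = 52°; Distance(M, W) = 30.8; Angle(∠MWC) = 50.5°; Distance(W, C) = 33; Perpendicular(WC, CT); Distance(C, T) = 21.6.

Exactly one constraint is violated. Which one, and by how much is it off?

Distance(C, T) = 21.6 — off by 4.30.

M = (0.00, 0.00) ✓; MW at 52.00° ✓; |MW| = 30.80 ✓; ∠MWC = 50.50° ✓; |WC| = 33.00 ✓; ∠(WC, CT) = 90.00° ✓; |CT| = 17.30 ✗.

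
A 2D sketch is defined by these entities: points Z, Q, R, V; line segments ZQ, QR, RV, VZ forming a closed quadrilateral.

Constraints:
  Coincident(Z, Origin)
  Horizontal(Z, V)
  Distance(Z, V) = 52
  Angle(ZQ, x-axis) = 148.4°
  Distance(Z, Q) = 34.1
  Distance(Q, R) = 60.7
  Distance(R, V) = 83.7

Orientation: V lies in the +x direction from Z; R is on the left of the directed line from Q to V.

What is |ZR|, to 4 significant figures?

68.81

Checks: |QR| = 60.70 ✓; |RV| = 83.70 ✓.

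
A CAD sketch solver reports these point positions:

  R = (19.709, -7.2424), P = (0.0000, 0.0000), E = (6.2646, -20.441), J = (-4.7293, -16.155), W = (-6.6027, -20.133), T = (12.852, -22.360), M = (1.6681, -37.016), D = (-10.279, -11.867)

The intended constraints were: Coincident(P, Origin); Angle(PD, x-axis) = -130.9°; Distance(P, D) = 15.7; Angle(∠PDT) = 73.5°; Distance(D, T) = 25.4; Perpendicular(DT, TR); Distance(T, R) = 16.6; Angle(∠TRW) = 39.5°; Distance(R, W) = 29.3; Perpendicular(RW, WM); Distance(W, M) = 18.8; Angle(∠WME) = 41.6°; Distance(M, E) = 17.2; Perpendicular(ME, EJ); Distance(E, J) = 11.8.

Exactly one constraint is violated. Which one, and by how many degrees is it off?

Perpendicular(ME, EJ) — off by 5.80°.

P = (0.00, 0.00) ✓; PD at -130.9° ✓; |PD| = 15.70 ✓; ∠PDT = 73.50° ✓; |DT| = 25.40 ✓; ∠(DT, TR) = 90.00° ✓; |TR| = 16.60 ✓; ∠TRW = 39.50° ✓; |RW| = 29.30 ✓; ∠(RW, WM) = 90.00° ✓; |WM| = 18.80 ✓; ∠WME = 41.60° ✓; |ME| = 17.20 ✓; ∠(ME, EJ) = 84.20° ✗; |EJ| = 11.80 ✓.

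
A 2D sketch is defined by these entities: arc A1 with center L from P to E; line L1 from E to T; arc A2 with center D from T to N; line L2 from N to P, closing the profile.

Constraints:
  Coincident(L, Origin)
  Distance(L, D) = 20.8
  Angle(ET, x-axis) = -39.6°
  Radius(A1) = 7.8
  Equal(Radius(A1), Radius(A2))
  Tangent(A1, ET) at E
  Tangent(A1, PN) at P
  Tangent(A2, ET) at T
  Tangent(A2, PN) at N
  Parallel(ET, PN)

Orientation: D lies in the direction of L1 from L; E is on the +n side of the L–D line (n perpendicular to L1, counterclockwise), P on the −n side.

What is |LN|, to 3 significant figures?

22.2

Tangency of A1 to both parallel lines with radius 7.8 puts E and P at L ± 7.8·n: E = (4.97, 6.01), P = (-4.97, -6.01). Equal radii place T and N the same way about D: T = D + 7.8·n = (21.0, -7.25), N = D − 7.8·n = (11.1, -19.3). Then |LN| = |N − L| = 22.2.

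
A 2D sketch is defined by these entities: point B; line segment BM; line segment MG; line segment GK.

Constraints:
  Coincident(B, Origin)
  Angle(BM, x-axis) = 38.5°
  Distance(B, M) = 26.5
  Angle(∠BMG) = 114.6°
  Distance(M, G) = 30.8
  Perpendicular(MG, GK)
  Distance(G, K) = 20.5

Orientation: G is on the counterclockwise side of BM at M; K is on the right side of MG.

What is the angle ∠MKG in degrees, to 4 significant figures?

56.35°

B is at the origin; BM runs at 38.5° with length 26.5, so M = 26.5·(cos 38.5°, sin 38.5°) = (20.74, 16.50). ∠BMG = 114.6°, so MG runs at 38.5° + (180° − 114.6°) = 103.9° from the x-axis; with |MG| = 30.8, G = M + 30.8·(cos 103.9°, sin 103.9°) = (13.34, 46.39). The perpendicularity gives GK at right angles to MG; with |GK| = 20.5 on the right of MG, K = G + 20.5·(0.9707, 0.2402) = (33.24, 51.32). Then cos ∠MKG = KM·KG / (|KM||KG|), giving 56.35°.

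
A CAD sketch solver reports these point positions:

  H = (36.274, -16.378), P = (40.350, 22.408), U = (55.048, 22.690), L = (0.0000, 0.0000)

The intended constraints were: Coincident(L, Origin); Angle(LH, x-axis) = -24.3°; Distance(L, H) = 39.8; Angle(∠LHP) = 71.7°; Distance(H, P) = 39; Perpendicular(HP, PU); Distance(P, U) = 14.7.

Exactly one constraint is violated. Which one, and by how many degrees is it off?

Perpendicular(HP, PU) — off by 7.10°.

L = (0.00, 0.00) ✓; LH at -24.30° ✓; |LH| = 39.80 ✓; ∠LHP = 71.70° ✓; |HP| = 39.00 ✓; ∠(HP, PU) = 82.90° ✗; |PU| = 14.70 ✓.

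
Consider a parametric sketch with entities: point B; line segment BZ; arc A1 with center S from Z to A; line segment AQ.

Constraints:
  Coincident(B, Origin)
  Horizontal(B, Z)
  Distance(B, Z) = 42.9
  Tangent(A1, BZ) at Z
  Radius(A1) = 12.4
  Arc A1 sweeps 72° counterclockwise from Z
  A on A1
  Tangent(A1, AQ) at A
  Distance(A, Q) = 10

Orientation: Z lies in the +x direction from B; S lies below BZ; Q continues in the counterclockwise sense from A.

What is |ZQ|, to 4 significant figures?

23.42

B is at the origin; BZ is horizontal with |BZ| = 42.9 and Z on the +x side, so Z = (42.90, 0.000). The tangent condition forces SZ to be normal to BZ, so S = Z + (0, -12.4) = (42.90, -12.40). On A1, Z sits at bearing 90° from S; a 72° counterclockwise sweep puts A at bearing 162°, so A = S + 12.4·(cos 162°, sin 162°) = (31.11, -8.568). The tangent condition forces SA to be normal to AQ, so AQ runs along (−sin 162°, cos 162°); with |AQ| = 10.0, Q = (28.02, -18.08). Then |ZQ| = |Q − Z| = 23.42.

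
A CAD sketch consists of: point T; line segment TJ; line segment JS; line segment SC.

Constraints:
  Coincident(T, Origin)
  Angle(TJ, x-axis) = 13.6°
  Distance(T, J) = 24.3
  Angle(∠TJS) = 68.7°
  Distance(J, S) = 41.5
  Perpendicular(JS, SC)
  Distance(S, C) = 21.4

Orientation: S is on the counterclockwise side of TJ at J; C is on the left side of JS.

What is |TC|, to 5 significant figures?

32.697

T is at the origin; TJ runs at 13.6° with length 24.3, so J = 24.3·(cos 13.6°, sin 13.6°) = (23.619, 5.7140). ∠TJS = 68.7°, so JS runs at 13.6° + (180° − 68.7°) = 124.90° from the x-axis; with |JS| = 41.5, S = J + 41.5·(cos 124.90°, sin 124.90°) = (-0.12540, 39.750). JS ⟂ SC; with |SC| = 21.4 on the left of JS, C = S + 21.4·(-0.82015, -0.57215) = (-17.677, 27.506). Then |TC| = |C − T| = 32.697.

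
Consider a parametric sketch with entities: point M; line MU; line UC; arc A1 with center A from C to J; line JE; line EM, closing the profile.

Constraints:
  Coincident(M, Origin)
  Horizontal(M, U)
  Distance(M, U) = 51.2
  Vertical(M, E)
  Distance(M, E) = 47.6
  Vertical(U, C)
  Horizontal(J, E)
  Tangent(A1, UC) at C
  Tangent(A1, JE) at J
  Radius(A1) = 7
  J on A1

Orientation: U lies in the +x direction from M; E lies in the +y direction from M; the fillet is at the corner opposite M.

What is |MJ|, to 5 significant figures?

64.957

M is at the origin; M and U share the same y with |MU| = 51.2 and U on the +x side, so U = (51.200, 0.0000). ME is vertical with |ME| = 47.6 and E on the +y side, so E = (0.0000, 47.600). The virtual corner opposite M is at (51.200, 47.600). Tangency of A1 to UC means the radius AC is perpendicular to UC and tangency of A1 to JE means the radius AJ is perpendicular to JE, with radius 7.0, so the center A sits 7.0 in from both sides at A = (44.200, 40.600). That places the tangent points at C = (51.200, 40.600) on UC and J = (44.200, 47.600) on JE. Then |MJ| = |J − M| = 64.957.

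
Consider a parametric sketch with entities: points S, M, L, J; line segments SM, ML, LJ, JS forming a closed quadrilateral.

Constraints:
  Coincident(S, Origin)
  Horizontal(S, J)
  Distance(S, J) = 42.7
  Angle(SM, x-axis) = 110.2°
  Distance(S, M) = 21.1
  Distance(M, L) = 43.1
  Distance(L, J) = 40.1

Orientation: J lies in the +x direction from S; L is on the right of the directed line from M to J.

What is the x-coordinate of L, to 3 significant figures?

8.19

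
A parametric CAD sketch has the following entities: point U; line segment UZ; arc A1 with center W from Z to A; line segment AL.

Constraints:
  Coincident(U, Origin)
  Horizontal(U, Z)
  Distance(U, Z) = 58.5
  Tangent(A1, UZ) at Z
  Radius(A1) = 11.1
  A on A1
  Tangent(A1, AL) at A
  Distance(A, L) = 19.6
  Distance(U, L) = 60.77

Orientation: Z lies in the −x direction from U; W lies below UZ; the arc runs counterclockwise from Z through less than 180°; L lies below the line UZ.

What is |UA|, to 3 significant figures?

68.7

U is at the origin; UZ is horizontal with |UZ| = 58.5 and Z on the −x side, so Z = (-58.5, 0.00). The tangent condition forces WZ to be normal to UZ, so W = Z + (0, -11.1) = (-58.5, -11.1). Since WA ⟂ AL (tangency), |WL| = √(11.1² + 19.6²) = 22.5 regardless of where A sits on A1. So L lies on both circle(U, 60.77) and circle(W, 22.5); the below-UZ intersection is L = (-51.4, -32.5). A is the foot of the tangent from L: A = (-65.9, -19.3).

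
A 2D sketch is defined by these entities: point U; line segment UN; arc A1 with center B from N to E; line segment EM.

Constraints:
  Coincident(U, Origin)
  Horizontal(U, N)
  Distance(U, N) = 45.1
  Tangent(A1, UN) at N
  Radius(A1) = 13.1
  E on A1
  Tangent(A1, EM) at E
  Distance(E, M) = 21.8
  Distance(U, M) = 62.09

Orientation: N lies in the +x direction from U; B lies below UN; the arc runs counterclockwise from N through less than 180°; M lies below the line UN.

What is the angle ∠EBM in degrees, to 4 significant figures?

59.00°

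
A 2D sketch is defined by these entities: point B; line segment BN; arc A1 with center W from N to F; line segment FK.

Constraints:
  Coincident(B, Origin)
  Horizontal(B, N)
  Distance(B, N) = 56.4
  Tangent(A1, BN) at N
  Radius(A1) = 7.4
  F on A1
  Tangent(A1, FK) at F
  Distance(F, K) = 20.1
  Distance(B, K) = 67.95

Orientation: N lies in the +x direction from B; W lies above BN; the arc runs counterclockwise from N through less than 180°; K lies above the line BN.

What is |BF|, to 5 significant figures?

64.279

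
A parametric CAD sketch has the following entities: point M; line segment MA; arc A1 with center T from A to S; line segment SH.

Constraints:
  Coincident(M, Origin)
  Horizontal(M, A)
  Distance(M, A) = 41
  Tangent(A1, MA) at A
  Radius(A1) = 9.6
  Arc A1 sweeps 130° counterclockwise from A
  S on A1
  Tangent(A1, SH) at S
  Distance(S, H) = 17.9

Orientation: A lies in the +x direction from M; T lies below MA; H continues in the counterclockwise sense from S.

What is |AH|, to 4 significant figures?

29.77

M is at the origin; MA is horizontal with |MA| = 41.0 and A on the +x side, so A = (41.00, 0.000). The tangent condition forces TA to be normal to MA, so T = A + (0, -9.6) = (41.00, -9.600). On A1, A sits at bearing 90° from T; a 130° counterclockwise sweep puts S at bearing 220°, so S = T + 9.6·(cos 220°, sin 220°) = (33.65, -15.77). Tangency of A1 to SH means the radius TS is perpendicular to SH, so SH runs along (−sin 220°, cos 220°); with |SH| = 17.9, H = (45.15, -29.48). Then |AH| = |H − A| = 29.77.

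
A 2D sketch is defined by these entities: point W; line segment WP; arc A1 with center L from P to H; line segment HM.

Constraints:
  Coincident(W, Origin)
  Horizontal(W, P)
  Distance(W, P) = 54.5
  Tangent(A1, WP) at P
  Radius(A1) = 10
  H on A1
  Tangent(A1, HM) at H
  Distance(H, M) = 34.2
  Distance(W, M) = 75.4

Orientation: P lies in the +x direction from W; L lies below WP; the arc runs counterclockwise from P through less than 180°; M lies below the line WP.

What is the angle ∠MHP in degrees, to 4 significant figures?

122.1°

W is at the origin; W and P share the same y with |WP| = 54.5 and P on the +x side, so P = (54.50, 0.000). Since A1 is tangent to WP there, LP ⟂ WP, so L = P + (0, -10) = (54.50, -10.00). Since LH ⟂ HM (tangency), |LM| = √(10.0² + 34.2²) = 35.63 regardless of where H sits on A1. So M lies on both circle(W, 75.4) and circle(L, 35.63); the below-WP intersection is M = (60.39, -45.14). H is the foot of the tangent from M: H = (45.50, -14.36).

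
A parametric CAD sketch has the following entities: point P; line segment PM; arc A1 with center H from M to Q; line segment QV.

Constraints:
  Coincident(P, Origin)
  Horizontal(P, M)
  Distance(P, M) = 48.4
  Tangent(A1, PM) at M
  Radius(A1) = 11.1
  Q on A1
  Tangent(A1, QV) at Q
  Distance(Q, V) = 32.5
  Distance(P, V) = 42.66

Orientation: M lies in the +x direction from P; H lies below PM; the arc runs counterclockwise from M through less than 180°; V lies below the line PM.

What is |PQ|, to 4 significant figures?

38.95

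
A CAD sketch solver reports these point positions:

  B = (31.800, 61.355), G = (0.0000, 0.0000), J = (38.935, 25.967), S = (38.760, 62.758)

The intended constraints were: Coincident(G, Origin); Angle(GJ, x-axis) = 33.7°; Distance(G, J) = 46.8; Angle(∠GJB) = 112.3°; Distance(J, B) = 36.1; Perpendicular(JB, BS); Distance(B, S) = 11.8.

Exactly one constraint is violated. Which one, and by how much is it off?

Distance(B, S) = 11.8 — off by 4.70.

G = (0.00, 0.00) ✓; GJ at 33.70° ✓; |GJ| = 46.80 ✓; ∠GJB = 112.3° ✓; |JB| = 36.10 ✓; ∠(JB, BS) = 90.00° ✓; |BS| = 7.100 ✗.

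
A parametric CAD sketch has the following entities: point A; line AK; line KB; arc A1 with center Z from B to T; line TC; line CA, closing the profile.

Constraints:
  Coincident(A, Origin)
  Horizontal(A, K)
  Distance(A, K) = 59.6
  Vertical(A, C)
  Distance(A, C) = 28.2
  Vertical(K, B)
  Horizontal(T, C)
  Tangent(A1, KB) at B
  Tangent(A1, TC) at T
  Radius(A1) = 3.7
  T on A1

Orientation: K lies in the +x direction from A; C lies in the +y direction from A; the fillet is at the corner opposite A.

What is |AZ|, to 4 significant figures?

61.03

A is at the origin; A and K share the same y with |AK| = 59.6 and K on the +x side, so K = (59.60, 0.000). AC is vertical with |AC| = 28.2 and C on the +y side, so C = (0.000, 28.20). The virtual corner opposite A is at (59.60, 28.20). The tangent condition forces ZB to be normal to KB and the tangent condition forces ZT to be normal to TC, with radius 3.7, so the center Z sits 3.7 in from both sides at Z = (55.90, 24.50). Then |AZ| = |Z − A| = 61.03.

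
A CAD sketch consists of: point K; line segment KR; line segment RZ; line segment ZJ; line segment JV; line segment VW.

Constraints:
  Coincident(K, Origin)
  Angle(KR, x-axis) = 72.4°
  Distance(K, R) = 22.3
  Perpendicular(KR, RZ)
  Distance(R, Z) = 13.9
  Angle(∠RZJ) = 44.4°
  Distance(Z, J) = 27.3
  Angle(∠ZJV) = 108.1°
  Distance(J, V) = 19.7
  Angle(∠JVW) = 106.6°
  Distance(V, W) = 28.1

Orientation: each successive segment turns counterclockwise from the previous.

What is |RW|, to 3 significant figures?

25.0

K is at the origin; KR runs at 72.4° with length 22.3, so R = (6.74, 21.3). KR is perpendicular to RZ, so RZ runs at 162°; with |RZ| = 13.9, Z = (-6.51, 25.5). ∠RZJ = 44.4° gives ZJ at -62.0° from the x-axis; with |ZJ| = 27.3, J = (6.31, 1.35). ∠ZJV = 108.1° gives JV at 9.90° from the x-axis; with |JV| = 19.7, V = (25.7, 4.74). ∠JVW = 106.6° gives VW at 83.3° from the x-axis; with |VW| = 28.1, W = (29.0, 32.6). Then |RW| = |W − R| = 25.0.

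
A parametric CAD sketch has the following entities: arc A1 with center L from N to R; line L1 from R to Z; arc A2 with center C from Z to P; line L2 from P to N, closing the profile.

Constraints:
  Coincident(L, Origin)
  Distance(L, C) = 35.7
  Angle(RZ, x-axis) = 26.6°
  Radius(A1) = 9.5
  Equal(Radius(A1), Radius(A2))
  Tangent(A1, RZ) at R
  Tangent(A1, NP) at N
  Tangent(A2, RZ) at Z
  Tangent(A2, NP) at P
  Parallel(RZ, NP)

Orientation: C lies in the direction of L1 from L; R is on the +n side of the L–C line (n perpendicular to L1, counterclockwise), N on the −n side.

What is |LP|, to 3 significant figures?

36.9

The slot axis is L1's direction at 26.6°, so u = (cos 26.6°, sin 26.6°) = (0.894, 0.448) and n = (−sin 26.6°, cos 26.6°) = (-0.448, 0.894). L is at the origin and C lies 35.7 along u from L, so C = 35.7·u = (31.9, 16.0). Tangency of A1 to both parallel lines with radius 9.5 puts R and N at L ± 9.5·n: R = (-4.25, 8.49), N = (4.25, -8.49). Equal radii place Z and P the same way about C: Z = C + 9.5·n = (27.7, 24.5), P = C − 9.5·n = (36.2, 7.49). Then |LP| = |P − L| = 36.9.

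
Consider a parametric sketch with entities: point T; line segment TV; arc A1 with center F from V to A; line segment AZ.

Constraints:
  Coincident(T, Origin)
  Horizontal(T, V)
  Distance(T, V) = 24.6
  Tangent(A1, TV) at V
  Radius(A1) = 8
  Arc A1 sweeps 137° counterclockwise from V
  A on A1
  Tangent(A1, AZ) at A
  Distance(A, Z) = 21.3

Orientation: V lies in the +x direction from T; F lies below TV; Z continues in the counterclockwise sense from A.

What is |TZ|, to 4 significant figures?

44.84

T is at the origin; TV is horizontal with |TV| = 24.6 and V on the +x side, so V = (24.60, 0.000). Since A1 is tangent to TV there, FV ⟂ TV, so F = V + (0, -8) = (24.60, -8.000). On A1, V sits at bearing 90° from F; a 137° counterclockwise sweep puts A at bearing 227°, so A = F + 8.0·(cos 227°, sin 227°) = (19.14, -13.85). Since A1 is tangent to AZ there, FA ⟂ AZ, so AZ runs along (−sin 227°, cos 227°); with |AZ| = 21.3, Z = (34.72, -28.38). Then |TZ| = |Z − T| = 44.84.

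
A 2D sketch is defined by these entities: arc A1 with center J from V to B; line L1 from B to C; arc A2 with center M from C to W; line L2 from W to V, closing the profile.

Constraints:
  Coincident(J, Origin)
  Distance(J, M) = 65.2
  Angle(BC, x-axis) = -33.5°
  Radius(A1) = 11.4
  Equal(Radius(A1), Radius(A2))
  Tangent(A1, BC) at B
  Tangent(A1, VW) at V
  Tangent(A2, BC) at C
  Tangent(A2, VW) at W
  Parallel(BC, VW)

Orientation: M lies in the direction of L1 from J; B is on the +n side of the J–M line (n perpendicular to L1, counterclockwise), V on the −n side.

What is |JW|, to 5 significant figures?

66.189

The slot axis is L1's direction at -33.5°, so u = (cos -33.5°, sin -33.5°) = (0.83389, -0.55194) and n = (−sin -33.5°, cos -33.5°) = (0.55194, 0.83389). J is at the origin and M lies 65.2 along u from J, so M = 65.2·u = (54.369, -35.986). Tangency of A1 to both parallel lines with radius 11.4 puts B and V at J ± 11.4·n: B = (6.2921, 9.5063), V = (-6.2921, -9.5063). Equal radii place C and W the same way about M: C = M + 11.4·n = (60.661, -26.480), W = M − 11.4·n = (48.077, -45.493). Then |JW| = |W − J| = 66.189.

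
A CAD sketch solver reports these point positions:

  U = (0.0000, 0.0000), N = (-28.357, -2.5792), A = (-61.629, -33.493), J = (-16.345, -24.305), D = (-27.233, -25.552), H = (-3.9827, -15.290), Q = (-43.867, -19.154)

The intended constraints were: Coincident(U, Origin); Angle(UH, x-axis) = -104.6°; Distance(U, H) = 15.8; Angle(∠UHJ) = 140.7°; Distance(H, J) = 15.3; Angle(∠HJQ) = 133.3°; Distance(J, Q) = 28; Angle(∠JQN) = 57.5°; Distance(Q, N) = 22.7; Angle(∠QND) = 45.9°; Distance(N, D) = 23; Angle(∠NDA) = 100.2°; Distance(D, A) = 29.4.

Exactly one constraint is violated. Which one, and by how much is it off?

Distance(D, A) = 29.4 — off by 5.90.

U = (0.00, 0.00) ✓; UH at -104.6° ✓; |UH| = 15.80 ✓; ∠UHJ = 140.7° ✓; |HJ| = 15.30 ✓; ∠HJQ = 133.3° ✓; |JQ| = 28.00 ✓; ∠JQN = 57.50° ✓; |QN| = 22.70 ✓; ∠QND = 45.90° ✓; |ND| = 23.00 ✓; ∠NDA = 100.2° ✓; |DA| = 35.30 ✗.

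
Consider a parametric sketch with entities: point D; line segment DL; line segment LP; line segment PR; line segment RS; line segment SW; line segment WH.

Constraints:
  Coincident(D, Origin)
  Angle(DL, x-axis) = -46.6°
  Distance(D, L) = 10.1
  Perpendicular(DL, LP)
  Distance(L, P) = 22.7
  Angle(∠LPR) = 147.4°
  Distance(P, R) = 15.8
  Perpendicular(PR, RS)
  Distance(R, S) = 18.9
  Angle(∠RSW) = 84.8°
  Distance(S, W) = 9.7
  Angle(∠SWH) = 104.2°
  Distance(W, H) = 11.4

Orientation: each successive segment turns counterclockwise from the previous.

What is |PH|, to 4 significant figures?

8.043

D is at the origin; DL runs at -46.6° with length 10.1, so L = (6.940, -7.338). The perpendicularity gives LP at right angles to DL, so LP runs at 43.40°; with |LP| = 22.7, P = (23.43, 8.258). ∠LPR = 147.4° gives PR at 76.00° from the x-axis; with |PR| = 15.8, R = (27.26, 23.59). PR ⟂ RS, so RS runs at 166.0°; with |RS| = 18.9, S = (8.917, 28.16). ∠RSW = 84.8° gives SW at -98.80° from the x-axis; with |SW| = 9.7, W = (7.433, 18.58). ∠SWH = 104.2° gives WH at -23.00° from the x-axis; with |WH| = 11.4, H = (17.93, 14.12). Then |PH| = |H − P| = 8.043.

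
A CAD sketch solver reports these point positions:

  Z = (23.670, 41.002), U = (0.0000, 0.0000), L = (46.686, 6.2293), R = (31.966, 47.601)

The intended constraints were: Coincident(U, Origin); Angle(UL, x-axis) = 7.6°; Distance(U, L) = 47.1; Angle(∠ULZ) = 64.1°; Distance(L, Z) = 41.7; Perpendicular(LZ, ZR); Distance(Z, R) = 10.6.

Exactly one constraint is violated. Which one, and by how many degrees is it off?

Perpendicular(LZ, ZR) — off by 5.00°.

U = (0.00, 0.00) ✓; UL at 7.600° ✓; |UL| = 47.10 ✓; ∠ULZ = 64.10° ✓; |LZ| = 41.70 ✓; ∠(LZ, ZR) = 85.00° ✗; |ZR| = 10.60 ✓.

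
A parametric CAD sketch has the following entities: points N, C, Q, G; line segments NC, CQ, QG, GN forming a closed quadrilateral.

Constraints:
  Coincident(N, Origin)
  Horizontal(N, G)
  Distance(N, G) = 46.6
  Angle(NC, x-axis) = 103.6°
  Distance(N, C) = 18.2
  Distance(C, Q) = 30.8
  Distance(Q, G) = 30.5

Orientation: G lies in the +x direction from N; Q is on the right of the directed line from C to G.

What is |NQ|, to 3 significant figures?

17.3

Checks: |CQ| = 30.80 ✓; |QG| = 30.50 ✓.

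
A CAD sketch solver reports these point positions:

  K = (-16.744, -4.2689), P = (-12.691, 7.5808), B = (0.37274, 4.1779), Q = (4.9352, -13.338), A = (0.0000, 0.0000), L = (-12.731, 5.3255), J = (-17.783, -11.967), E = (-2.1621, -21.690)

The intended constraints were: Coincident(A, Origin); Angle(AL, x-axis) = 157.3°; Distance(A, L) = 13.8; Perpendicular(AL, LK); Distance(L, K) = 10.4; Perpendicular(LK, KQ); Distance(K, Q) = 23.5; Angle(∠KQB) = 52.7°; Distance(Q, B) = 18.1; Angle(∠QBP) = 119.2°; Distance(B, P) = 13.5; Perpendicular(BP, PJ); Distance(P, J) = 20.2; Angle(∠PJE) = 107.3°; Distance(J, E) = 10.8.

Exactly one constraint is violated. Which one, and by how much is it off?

Distance(J, E) = 10.8 — off by 7.60.

A = (0.00, 0.00) ✓; AL at 157.3° ✓; |AL| = 13.80 ✓; ∠(AL, LK) = 90.00° ✓; |LK| = 10.40 ✓; ∠(LK, KQ) = 90.00° ✓; |KQ| = 23.50 ✓; ∠KQB = 52.70° ✓; |QB| = 18.10 ✓; ∠QBP = 119.2° ✓; |BP| = 13.50 ✓; ∠(BP, PJ) = 90.00° ✓; |PJ| = 20.20 ✓; ∠PJE = 107.3° ✓; |JE| = 18.40 ✗.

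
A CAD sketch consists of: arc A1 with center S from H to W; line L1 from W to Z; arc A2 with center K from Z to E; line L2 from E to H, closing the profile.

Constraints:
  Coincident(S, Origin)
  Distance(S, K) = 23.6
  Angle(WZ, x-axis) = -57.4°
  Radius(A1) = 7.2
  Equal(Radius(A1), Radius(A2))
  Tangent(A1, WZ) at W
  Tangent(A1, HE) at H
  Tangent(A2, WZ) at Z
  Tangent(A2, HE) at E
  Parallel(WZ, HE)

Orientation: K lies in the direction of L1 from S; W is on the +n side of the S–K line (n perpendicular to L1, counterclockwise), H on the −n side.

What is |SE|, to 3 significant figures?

24.7

The slot axis is L1's direction at -57.4°, so u = (cos -57.4°, sin -57.4°) = (0.539, -0.842) and n = (−sin -57.4°, cos -57.4°) = (0.842, 0.539). S is at the origin and K lies 23.6 along u from S, so K = 23.6·u = (12.7, -19.9). Tangency of A1 to both parallel lines with radius 7.2 puts W and H at S ± 7.2·n: W = (6.07, 3.88), H = (-6.07, -3.88). Equal radii place Z and E the same way about K: Z = K + 7.2·n = (18.8, -16.0), E = K − 7.2·n = (6.65, -23.8). Then |SE| = |E − S| = 24.7.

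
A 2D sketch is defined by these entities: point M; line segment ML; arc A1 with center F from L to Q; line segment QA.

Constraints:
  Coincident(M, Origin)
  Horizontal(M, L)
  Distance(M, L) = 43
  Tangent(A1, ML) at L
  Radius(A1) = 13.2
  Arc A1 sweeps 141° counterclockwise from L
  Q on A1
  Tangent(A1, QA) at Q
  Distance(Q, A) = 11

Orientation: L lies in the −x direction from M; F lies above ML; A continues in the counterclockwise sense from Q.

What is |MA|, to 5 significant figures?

52.847

M is at the origin; ML is horizontal with |ML| = 43.0 and L on the −x side, so L = (-43.000, 0.0000). Tangency of A1 to ML means the radius FL is perpendicular to ML, so F = L + (0, 13.2) = (-43.000, 13.200). On A1, L sits at bearing -90° from F; a 141° counterclockwise sweep puts Q at bearing 51°, so Q = F + 13.2·(cos 51°, sin 51°) = (-34.693, 23.458). The tangent condition forces FQ to be normal to QA, so QA runs along (−sin 51°, cos 51°); with |QA| = 11.0, A = (-43.242, 30.381). Then |MA| = |A − M| = 52.847.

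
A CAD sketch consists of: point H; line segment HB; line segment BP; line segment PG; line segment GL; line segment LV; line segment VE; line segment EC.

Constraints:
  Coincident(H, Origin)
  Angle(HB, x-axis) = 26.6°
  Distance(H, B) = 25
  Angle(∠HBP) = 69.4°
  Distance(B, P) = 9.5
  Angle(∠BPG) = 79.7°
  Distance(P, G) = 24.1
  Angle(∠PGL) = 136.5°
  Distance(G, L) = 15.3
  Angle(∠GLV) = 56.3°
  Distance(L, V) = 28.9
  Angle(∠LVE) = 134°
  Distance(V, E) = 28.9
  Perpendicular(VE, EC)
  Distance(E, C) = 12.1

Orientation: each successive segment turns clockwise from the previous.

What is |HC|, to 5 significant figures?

34.141

∠LVE = 134.0° gives VE at -37.500° from the x-axis; with |VE| = 28.9, E = (40.548, 1.5658). The perpendicularity gives EC at right angles to VE, so EC runs at -127.50°; with |EC| = 12.1, C = (33.182, -8.0338). Then |HC| = |C − H| = 34.141.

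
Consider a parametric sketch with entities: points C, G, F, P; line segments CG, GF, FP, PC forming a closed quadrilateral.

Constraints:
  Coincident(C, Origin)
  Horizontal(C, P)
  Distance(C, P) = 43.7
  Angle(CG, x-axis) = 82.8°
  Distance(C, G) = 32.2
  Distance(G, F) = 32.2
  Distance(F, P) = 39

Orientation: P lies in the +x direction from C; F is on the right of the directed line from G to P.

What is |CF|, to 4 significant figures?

4.707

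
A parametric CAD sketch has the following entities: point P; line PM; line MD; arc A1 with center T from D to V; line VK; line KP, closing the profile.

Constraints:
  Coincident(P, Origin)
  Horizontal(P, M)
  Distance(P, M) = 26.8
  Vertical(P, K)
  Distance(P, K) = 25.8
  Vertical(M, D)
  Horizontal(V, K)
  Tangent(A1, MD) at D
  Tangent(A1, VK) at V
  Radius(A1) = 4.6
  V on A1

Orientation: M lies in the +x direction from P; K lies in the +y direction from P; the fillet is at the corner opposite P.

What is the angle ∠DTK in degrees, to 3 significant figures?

168°

The virtual corner opposite P is at (26.8, 25.8). The tangent condition forces TD to be normal to MD and tangency of A1 to VK means the radius TV is perpendicular to VK, with radius 4.6, so the center T sits 4.6 in from both sides at T = (22.2, 21.2). That places the tangent points at D = (26.8, 21.2) on MD and V = (22.2, 25.8) on VK. Then cos ∠DTK = TD·TK / (|TD||TK|), giving 168°.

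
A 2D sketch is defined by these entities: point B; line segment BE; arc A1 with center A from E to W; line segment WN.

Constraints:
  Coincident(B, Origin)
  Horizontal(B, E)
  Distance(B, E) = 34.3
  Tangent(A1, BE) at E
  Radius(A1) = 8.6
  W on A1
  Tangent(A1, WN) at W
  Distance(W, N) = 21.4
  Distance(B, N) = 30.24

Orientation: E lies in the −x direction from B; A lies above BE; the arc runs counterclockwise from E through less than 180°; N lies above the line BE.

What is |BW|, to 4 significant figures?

26.94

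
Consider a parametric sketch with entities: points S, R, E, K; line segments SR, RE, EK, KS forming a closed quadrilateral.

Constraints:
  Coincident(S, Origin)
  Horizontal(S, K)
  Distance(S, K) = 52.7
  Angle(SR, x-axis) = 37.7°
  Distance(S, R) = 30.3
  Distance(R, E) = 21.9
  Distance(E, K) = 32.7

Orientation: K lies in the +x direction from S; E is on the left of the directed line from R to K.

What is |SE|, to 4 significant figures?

52.18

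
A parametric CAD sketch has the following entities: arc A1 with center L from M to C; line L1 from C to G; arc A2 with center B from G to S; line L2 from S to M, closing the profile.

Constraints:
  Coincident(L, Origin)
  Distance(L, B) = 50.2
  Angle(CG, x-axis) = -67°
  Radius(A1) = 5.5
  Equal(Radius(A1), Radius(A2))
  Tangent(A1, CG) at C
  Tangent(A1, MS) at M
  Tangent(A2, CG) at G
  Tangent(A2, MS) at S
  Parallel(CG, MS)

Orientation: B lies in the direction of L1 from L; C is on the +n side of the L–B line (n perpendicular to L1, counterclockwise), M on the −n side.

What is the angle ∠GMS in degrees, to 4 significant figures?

12.36°

The slot axis is L1's direction at -67.0°, so u = (cos -67.0°, sin -67.0°) = (0.3907, -0.9205) and n = (−sin -67.0°, cos -67.0°) = (0.9205, 0.3907). L is at the origin and B lies 50.2 along u from L, so B = 50.2·u = (19.61, -46.21). Tangency of A1 to both parallel lines with radius 5.5 puts C and M at L ± 5.5·n: C = (5.063, 2.149), M = (-5.063, -2.149). Equal radii place G and S the same way about B: G = B + 5.5·n = (24.68, -44.06), S = B − 5.5·n = (14.55, -48.36). Then cos ∠GMS = MG·MS / (|MG||MS|), giving 12.36°.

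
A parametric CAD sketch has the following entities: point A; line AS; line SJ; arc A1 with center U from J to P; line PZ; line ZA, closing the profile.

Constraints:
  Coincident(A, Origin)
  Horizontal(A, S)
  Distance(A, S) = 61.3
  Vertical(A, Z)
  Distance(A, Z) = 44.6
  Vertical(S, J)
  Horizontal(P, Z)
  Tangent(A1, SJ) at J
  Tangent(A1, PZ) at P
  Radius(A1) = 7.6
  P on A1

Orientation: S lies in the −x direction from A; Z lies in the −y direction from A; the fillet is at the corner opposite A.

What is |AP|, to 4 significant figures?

69.81

The virtual corner opposite A is at (-61.30, -44.60). Since A1 is tangent to SJ there, UJ ⟂ SJ and A1 meets PZ tangentially, so UP is at right angles to PZ, with radius 7.6, so the center U sits 7.6 in from both sides at U = (-53.70, -37.00). That places the tangent points at J = (-61.30, -37.00) on SJ and P = (-53.70, -44.60) on PZ. Then |AP| = |P − A| = 69.81.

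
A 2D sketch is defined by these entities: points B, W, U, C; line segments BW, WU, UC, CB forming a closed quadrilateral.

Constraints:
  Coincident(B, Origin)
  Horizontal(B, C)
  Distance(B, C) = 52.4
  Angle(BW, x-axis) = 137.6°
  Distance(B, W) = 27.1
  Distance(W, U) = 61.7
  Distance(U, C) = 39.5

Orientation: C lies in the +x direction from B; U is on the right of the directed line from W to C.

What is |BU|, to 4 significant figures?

34.70

B is at the origin; BC is horizontal with |BC| = 52.4 and C in +x, so C = (52.4, 0). BW runs at 137.6° with |BW| = 27.1, so W = (-20.01, 18.27). U is determined by |WU| = 61.7 and |UC| = 39.5 together: it lies at the intersection of circle(W, 61.7) and circle(C, 39.5). With |WC| = 74.68, the foot of the radical line on WC is 52.38 from W and the perpendicular offset is √(61.7² − 52.38²) = 32.60. Taking the right-of-WC solution: U = (22.80, -26.16).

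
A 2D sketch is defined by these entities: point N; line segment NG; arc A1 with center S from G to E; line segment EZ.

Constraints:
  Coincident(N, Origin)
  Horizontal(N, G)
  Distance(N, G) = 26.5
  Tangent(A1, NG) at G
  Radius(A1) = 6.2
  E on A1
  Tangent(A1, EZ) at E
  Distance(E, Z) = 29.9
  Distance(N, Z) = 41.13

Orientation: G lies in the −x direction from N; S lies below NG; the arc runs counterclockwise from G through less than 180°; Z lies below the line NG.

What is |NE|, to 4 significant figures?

33.32

Checks: |SE| = 6.200 ✓; ∠(SE, EZ) = 90.00° ✓; |EZ| = 29.90 ✓; |NZ| = 41.13 ✓.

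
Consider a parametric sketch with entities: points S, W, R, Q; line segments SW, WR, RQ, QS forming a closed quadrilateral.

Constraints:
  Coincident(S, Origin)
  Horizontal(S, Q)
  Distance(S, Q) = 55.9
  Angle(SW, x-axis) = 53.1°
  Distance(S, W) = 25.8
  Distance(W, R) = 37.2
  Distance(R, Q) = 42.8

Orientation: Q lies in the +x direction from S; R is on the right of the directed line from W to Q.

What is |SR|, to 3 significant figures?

23.3

Checks: |WR| = 37.20 ✓; |RQ| = 42.80 ✓.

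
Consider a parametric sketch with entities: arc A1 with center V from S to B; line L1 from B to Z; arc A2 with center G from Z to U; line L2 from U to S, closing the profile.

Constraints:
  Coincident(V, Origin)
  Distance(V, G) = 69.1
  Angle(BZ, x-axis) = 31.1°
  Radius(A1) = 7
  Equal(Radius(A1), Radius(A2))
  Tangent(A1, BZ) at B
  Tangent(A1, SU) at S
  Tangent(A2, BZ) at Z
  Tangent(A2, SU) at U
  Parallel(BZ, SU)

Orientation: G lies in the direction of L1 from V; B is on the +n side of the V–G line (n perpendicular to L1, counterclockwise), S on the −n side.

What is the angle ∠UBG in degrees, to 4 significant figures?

5.669°

The slot axis is L1's direction at 31.1°, so u = (cos 31.1°, sin 31.1°) = (0.8563, 0.5165) and n = (−sin 31.1°, cos 31.1°) = (-0.5165, 0.8563). V is at the origin and G lies 69.1 along u from V, so G = 69.1·u = (59.17, 35.69). Tangency of A1 to both parallel lines with radius 7.0 puts B and S at V ± 7.0·n: B = (-3.616, 5.994), S = (3.616, -5.994). Equal radii place Z and U the same way about G: Z = G + 7.0·n = (55.55, 41.69), U = G − 7.0·n = (62.78, 29.70). Then cos ∠UBG = BU·BG / (|BU||BG|), giving 5.669°.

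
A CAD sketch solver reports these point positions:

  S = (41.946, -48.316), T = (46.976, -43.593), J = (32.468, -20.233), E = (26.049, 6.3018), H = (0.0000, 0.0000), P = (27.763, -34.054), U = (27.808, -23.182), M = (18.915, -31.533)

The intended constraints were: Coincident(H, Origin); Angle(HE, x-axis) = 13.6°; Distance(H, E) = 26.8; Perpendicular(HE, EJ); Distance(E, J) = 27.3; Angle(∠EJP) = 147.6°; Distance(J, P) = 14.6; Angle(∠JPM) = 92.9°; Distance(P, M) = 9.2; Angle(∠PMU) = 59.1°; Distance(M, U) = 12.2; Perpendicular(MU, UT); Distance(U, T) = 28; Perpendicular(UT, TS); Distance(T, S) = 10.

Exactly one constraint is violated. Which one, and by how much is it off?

Distance(T, S) = 10 — off by 3.10.

H = (0.00, 0.00) ✓; HE at 13.60° ✓; |HE| = 26.80 ✓; ∠(HE, EJ) = 90.00° ✓; |EJ| = 27.30 ✓; ∠EJP = 147.6° ✓; |JP| = 14.60 ✓; ∠JPM = 92.90° ✓; |PM| = 9.200 ✓; ∠PMU = 59.10° ✓; |MU| = 12.20 ✓; ∠(MU, UT) = 90.00° ✓; |UT| = 28.00 ✓; ∠(UT, TS) = 90.00° ✓; |TS| = 6.900 ✗.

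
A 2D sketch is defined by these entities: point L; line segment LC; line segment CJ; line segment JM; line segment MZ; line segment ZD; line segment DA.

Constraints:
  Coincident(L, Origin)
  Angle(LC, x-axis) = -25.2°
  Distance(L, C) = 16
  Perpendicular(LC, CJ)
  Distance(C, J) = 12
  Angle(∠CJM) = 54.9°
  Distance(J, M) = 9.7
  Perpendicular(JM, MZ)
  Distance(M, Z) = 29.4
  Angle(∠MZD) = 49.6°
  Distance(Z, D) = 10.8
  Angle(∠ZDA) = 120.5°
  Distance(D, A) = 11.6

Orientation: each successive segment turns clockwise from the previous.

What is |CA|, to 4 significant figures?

3.620

∠MZD = 49.6° gives ZD at -100.7° from the x-axis; with |ZD| = 10.8, D = (28.09, -5.290). ∠ZDA = 120.5° gives DA at -160.2° from the x-axis; with |DA| = 11.6, A = (17.18, -9.220). Then |CA| = |A − C| = 3.620.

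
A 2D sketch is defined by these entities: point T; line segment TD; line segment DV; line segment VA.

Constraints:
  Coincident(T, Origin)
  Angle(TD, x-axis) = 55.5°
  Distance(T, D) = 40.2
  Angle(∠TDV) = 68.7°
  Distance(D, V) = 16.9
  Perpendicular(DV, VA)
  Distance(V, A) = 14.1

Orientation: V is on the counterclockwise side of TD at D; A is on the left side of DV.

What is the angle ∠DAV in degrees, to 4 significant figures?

50.16°

∠TDV = 68.7°, so DV runs at 55.5° + (180° − 68.7°) = 166.8° from the x-axis; with |DV| = 16.9, V = D + 16.9·(cos 166.8°, sin 166.8°) = (6.316, 36.99). DV is perpendicular to VA; with |VA| = 14.1 on the left of DV, A = V + 14.1·(-0.2284, -0.9736) = (3.096, 23.26). Then cos ∠DAV = AD·AV / (|AD||AV|), giving 50.16°.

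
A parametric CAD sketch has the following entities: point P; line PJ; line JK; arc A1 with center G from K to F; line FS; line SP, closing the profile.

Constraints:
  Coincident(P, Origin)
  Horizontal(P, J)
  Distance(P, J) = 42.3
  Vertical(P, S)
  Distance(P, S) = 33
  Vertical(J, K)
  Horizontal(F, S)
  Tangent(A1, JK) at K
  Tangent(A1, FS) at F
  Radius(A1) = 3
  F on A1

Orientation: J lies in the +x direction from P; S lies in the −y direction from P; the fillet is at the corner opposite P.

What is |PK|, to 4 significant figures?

51.86

P is at the origin; PJ is horizontal with |PJ| = 42.3 and J on the +x side, so J = (42.30, 0.000). P and S share the same x with |PS| = 33.0 and S on the −y side, so S = (0.000, -33.00). The virtual corner opposite P is at (42.30, -33.00). The tangent condition forces GK to be normal to JK and A1 meets FS tangentially, so GF is at right angles to FS, with radius 3.0, so the center G sits 3.0 in from both sides at G = (39.30, -30.00). That places the tangent points at K = (42.30, -30.00) on JK and F = (39.30, -33.00) on FS. Then |PK| = |K − P| = 51.86.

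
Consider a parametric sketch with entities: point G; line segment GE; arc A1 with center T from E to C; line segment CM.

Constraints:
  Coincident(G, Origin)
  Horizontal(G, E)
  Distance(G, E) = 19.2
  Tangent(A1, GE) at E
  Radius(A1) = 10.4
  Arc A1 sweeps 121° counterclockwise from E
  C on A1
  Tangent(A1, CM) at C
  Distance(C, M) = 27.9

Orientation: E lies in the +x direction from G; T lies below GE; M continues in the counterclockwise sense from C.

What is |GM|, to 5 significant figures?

46.709

G is at the origin; GE is horizontal with |GE| = 19.2 and E on the +x side, so E = (19.200, 0.0000). The tangent condition forces TE to be normal to GE, so T = E + (0, -10.4) = (19.200, -10.400). On A1, E sits at bearing 90° from T; a 121° counterclockwise sweep puts C at bearing 211°, so C = T + 10.4·(cos 211°, sin 211°) = (10.285, -15.756). Since A1 is tangent to CM there, TC ⟂ CM, so CM runs along (−sin 211°, cos 211°); with |CM| = 27.9, M = (24.655, -39.671). Then |GM| = |M − G| = 46.709.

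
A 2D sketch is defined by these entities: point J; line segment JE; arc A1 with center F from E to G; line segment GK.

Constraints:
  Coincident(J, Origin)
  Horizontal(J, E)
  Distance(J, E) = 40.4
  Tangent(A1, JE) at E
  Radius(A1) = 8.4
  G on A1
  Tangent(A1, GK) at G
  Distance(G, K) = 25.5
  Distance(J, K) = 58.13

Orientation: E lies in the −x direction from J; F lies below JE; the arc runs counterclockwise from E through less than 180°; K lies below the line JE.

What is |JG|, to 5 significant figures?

49.607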